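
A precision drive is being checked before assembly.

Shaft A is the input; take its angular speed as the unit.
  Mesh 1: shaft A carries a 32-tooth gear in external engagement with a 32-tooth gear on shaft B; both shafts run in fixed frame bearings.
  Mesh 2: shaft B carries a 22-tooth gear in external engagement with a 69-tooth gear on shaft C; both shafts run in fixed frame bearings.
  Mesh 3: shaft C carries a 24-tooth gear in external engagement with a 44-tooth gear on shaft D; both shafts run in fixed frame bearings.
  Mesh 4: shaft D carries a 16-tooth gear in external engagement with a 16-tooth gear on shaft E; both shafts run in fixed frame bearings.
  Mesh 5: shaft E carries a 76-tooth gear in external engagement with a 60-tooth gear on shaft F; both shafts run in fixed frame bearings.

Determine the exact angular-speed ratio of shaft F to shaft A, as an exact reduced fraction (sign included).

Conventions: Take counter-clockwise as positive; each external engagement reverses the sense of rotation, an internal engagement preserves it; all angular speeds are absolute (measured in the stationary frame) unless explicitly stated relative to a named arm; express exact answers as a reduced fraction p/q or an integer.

class = fixed-axis compound train [5 meshes; 5 ratios multiply, 5 sense flips]
mesh 1 [32T→32T]: running ratio 1, sense −
mesh 2 [22T→69T]: running ratio 22/69, sense +
mesh 3 [24T→44T]: running ratio 4/23, sense −
mesh 4 [16T→16T]: running ratio 4/23, sense +
mesh 5 [76T→60T]: running ratio 76/345, sense −
ω_out/ω_in = -76/345

-76/345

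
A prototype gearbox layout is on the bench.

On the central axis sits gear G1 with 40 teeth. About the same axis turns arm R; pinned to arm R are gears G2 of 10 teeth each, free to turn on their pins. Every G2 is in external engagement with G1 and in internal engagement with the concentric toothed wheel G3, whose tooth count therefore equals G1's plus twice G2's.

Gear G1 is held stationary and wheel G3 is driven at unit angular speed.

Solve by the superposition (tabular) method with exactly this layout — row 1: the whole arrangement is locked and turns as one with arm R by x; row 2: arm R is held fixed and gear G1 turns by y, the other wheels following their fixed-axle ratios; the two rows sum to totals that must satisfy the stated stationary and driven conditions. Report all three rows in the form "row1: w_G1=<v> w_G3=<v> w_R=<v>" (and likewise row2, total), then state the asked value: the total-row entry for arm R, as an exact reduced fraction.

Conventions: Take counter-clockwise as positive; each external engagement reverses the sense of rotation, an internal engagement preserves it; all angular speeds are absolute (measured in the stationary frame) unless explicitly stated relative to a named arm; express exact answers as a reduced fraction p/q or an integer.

row1: w_G1=3/5 w_G3=3/5 w_R=3/5
row2: w_G1=-3/5 w_G3=2/5 w_R=0
total: w_G1=0 w_G3=1 w_R=3/5
asked value: 3/5

class = planetary set [G3 = 40+2·10 = 60; Willis about the carrier]
superposition row 1 [locked train]: every member turns x
row 2 — arm fixed, fixed-axis ratios: sun y, ring −(40/60)·y, arm 0
boundary: total ω_sun = x + y = 0 and total ω_ring = x − (40/60)·y = 1  ⇒  y = -3/5, x = 3/5
row 2 ring = −(40/60)·(-3/5) = 2/5
totals (row 1 + row 2): sun 3/5 + (-3/5) = 0, ring 3/5 + 2/5 = 1, arm 3/5 + 0 = 3/5
asked cell (total, arm) = 3/5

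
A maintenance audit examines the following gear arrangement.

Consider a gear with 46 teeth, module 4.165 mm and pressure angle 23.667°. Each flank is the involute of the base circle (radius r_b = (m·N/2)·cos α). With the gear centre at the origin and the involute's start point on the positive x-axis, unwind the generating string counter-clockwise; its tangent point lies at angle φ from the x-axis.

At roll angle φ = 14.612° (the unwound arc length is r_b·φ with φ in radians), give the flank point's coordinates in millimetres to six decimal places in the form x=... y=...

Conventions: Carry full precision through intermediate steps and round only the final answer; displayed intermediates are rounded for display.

x=90.545035 y=0.481948

recognized (one wheel, involute flank): single-mesh tooth geometry, m = 4.165, N = 46
pitch radius r_p = m·N/2 = 4.165·46/2 = 95.795000
base radius r_b = r_p·cos α = 95.795000·cos 23.667° = 87.738061
roll angle φ = 14.612° = 0.25502751 rad
x = r_b·(cos φ + φ·sin φ) = 90.545035
y = r_b·(sin φ − φ·cos φ) = 0.481948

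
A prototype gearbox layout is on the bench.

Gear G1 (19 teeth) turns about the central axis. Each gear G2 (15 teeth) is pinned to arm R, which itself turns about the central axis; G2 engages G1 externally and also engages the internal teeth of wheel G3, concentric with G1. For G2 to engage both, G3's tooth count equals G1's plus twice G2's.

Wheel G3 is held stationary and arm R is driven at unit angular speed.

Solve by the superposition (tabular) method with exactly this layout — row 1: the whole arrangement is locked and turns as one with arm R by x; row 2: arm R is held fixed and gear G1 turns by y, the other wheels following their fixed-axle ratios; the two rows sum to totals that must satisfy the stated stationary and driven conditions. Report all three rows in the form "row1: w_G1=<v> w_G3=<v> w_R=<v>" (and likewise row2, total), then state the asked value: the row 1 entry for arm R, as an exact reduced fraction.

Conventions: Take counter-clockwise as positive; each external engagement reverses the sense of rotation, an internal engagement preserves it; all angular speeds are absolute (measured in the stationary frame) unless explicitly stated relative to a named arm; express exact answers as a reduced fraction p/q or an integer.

planetary set (19T centre, 15T on arm, 49T internal) — Willis relation
superposition row 1 [locked train]: every member turns x
superposition row 2 [arm held]: sun y, ring −(19/49)·y, arm 0
boundary: total ω_ring = x − (19/49)·y = 0 and total ω_arm = x = 1  ⇒  y = 49/19, x = 1
row 2 ring = −(19/49)·49/19 = -1
totals (row 1 + row 2): sun 1 + 49/19 = 68/19, ring 1 + (-1) = 0, arm 1 + 0 = 1
asked cell (row1, arm) = 1

row1: w_G1=1 w_G3=1 w_R=1
row2: w_G1=49/19 w_G3=-1 w_R=0
total: w_G1=68/19 w_G3=0 w_R=1
asked value: 1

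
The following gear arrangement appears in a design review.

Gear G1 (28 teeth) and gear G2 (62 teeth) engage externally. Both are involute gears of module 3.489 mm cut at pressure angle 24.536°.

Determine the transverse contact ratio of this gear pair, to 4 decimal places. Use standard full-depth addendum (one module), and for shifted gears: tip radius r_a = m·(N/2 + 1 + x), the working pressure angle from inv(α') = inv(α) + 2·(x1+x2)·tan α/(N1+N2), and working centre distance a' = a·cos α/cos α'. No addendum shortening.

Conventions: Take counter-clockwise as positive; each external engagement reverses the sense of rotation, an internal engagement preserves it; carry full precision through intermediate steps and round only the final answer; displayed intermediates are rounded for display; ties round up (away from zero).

topology: single-mesh involute geometry — m = 3.489, 28T/62T pair
base radii: r_b1 = 44.435232, r_b2 = 98.392300
tip radii: r_a1 = 52.335000, r_a2 = 111.648000
no profile shift: α' = α, a' = a
action lengths: √(r_a1²−r_b1²) = 27.648913, √(r_a2²−r_b2²) = 52.765815
base pitch p_b = π·m·cos α = 9.971243
CR = (27.648913 + 52.765815 − 157.005000·sin 24.53600°)/9.971243 = 1.525994
contact ratio ≈ 1.5260

1.5260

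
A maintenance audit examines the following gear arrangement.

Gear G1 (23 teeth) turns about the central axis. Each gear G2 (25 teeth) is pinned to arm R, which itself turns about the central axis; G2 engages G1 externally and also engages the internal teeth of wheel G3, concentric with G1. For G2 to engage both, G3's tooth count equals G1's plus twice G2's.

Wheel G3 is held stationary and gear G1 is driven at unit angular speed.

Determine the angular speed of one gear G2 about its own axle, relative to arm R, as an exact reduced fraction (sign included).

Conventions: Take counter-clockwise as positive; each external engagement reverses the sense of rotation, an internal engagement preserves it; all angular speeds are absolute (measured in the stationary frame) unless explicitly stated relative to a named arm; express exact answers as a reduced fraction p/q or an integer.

planetary set (23T centre, 25T on arm, 73T internal) — Willis relation
ring teeth: 23 + 2·25 = 73
23(ω_sun−ω_arm) = −73(ω_ring−ω_arm),  ω_ring = 0, ω_sun = 1
23(1−ω_arm) = −73(0−ω_arm)  ⇒  96·ω_arm = 23  ⇒  ω_arm = 23/96
sun–planet mesh: 23·(1−23/96) = −25·(ω_p−ω_arm)  ⇒  ω_p−ω_arm = -1679/2400
exact speed ratio = -1679/2400

-1679/2400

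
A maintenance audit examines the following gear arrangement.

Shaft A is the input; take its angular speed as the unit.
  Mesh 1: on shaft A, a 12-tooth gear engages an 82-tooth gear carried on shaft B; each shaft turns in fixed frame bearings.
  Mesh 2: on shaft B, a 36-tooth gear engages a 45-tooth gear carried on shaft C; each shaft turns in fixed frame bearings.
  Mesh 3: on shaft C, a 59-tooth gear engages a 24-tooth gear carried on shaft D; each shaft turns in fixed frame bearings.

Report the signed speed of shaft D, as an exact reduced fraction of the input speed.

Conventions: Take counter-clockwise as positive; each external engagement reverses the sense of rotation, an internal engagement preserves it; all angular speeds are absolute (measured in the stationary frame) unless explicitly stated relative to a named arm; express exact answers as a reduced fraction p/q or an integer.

-59/205

3-mesh fixed-axis compound train (all bearings frame-fixed)
mesh 1 [12T→82T]: |ω|/ω_in = 1×12/82 = 6/41, sense flips to −
mesh 2 [36T→45T]: |ω|/ω_in = (6/41)×36/45 = 24/205, sense flips to +
mesh 3 [59T→24T]: |ω|/ω_in = (24/205)×59/24 = 59/205, sense flips to −
signed output speed (× input speed) = -59/205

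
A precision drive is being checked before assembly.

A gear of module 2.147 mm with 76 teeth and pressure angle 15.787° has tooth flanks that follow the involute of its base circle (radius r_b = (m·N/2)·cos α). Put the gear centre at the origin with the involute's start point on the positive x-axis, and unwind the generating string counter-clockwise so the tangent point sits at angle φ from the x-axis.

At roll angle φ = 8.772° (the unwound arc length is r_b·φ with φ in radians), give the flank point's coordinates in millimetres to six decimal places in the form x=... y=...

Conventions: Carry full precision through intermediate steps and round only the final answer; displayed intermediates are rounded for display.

class = single-mesh tooth geometry [base-circle involute, m = 2.147, 76T]
pitch radius r_p = m·N/2 = 2.147·76/2 = 81.586000
base radius r_b = r_p·cos α = 81.586000·cos 15.787° = 78.508555
roll angle φ = 8.772° = 0.15310028 rad
x = r_b·(cos φ + φ·sin φ) = 79.423279
y = r_b·(sin φ − φ·cos φ) = 0.093693

x=79.423279 y=0.093693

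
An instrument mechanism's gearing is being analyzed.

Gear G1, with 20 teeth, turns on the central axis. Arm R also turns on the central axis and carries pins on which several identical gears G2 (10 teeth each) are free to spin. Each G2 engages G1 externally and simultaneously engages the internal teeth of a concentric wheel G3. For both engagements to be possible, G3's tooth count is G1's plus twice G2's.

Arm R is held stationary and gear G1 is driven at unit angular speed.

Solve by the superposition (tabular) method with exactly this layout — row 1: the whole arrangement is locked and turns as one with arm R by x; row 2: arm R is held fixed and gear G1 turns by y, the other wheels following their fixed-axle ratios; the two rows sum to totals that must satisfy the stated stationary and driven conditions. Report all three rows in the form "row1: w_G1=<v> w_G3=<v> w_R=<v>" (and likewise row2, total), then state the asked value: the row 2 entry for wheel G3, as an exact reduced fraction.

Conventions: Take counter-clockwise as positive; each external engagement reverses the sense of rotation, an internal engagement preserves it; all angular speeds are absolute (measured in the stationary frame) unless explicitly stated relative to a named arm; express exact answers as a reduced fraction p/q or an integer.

row1: w_G1=0 w_G3=0 w_R=0
row2: w_G1=1 w_G3=-1/2 w_R=0
total: w_G1=1 w_G3=-1/2 w_R=0
asked value: -1/2

topology: planetary set — G1 20T / G2 10T / G3 40T, arm = carrier (Willis)
row 1 — lock + rotate with arm: ω_sun = ω_ring = ω_arm = x
superposition row 2 [arm held]: sun y, ring −(20/40)·y, arm 0
boundary: total ω_arm = x = 0 and total ω_sun = x + y = 1  ⇒  y = 1, x = 0
row 2 ring = −(20/40)·1 = -1/2
totals (row 1 + row 2): sun 0 + 1 = 1, ring 0 + (-1/2) = -1/2, arm 0 + 0 = 0
asked cell (row2, ring) = -1/2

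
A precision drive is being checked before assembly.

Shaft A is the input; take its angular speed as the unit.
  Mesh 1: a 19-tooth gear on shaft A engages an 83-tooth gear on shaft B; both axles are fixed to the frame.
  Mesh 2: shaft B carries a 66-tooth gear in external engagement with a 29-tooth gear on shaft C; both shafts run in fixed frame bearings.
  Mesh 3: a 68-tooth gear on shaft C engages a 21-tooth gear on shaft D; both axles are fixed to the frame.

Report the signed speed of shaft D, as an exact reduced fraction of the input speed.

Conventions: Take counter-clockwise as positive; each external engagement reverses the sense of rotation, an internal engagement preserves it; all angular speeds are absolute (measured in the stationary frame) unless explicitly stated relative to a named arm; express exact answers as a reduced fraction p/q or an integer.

-28424/16849

3-mesh fixed-axis compound train (all bearings frame-fixed)
mesh 1 [19T→83T]: |ω|/ω_in = 1×19/83 = 19/83, sense flips to −
mesh 2 [66T→29T]: |ω|/ω_in = (19/83)×66/29 = 1254/2407, sense flips to +
mesh 3 [68T→21T]: |ω|/ω_in = (1254/2407)×68/21 = 28424/16849, sense flips to −
signed output speed (× input speed) = -28424/16849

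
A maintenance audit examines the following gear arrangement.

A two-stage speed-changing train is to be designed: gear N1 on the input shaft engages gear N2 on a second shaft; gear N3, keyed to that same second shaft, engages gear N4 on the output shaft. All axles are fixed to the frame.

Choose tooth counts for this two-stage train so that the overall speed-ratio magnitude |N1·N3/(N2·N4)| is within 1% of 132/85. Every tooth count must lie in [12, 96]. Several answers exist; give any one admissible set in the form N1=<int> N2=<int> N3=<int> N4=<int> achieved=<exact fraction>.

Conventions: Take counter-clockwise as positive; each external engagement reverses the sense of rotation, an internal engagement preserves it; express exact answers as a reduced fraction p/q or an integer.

N1=12 N2=15 N3=33 N4=17 achieved=132/85

class = fixed-axis compound train [2-stage, 132/85 wanted]
target = 132/85 in lowest terms: an exact hit needs N1·N3 = k·132 and N2·N4 = k·85 for one integer k, every count in [12, 96]; additionally prefer no 1:1 stage (N1 ≠ N2, N3 ≠ N4)
k = 1…2: no 1:1-free in-range split of k·132 and k·85 into factor pairs; take k = 3
k = 3: N1·N3 = 396 = 12·33, N2·N4 = 255 = 15·17
achieved = 12·33/(15·17) = 132/85; |achieved − target| = 0 ≤ 33/2125 ✓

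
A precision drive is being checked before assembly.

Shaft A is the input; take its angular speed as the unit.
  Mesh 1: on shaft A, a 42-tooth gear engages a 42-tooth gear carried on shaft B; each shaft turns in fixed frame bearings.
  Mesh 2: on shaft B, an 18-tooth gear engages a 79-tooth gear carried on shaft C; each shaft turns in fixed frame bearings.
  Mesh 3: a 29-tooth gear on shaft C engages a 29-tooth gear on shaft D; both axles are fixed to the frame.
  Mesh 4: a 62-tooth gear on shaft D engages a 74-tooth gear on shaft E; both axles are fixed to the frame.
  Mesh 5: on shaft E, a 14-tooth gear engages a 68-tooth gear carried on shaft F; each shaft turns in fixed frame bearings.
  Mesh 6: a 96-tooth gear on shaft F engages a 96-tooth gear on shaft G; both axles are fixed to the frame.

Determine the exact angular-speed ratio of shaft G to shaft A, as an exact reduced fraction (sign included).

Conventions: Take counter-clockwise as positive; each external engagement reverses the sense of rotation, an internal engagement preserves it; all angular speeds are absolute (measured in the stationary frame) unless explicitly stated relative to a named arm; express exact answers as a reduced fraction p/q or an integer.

1953/49691

class = fixed-axis compound train [6 meshes; 6 ratios multiply, 6 sense flips]
mesh 1 [42T→42T]: running ratio 1, sense −
mesh 2 [18T→79T]: running ratio 18/79, sense +
mesh 3 [29T→29T]: running ratio 18/79, sense −
mesh 4 [62T→74T]: running ratio 558/2923, sense +
mesh 5 [14T→68T]: running ratio 1953/49691, sense −
mesh 6 [96T→96T]: running ratio 1953/49691, sense +
ω_out/ω_in = 1953/49691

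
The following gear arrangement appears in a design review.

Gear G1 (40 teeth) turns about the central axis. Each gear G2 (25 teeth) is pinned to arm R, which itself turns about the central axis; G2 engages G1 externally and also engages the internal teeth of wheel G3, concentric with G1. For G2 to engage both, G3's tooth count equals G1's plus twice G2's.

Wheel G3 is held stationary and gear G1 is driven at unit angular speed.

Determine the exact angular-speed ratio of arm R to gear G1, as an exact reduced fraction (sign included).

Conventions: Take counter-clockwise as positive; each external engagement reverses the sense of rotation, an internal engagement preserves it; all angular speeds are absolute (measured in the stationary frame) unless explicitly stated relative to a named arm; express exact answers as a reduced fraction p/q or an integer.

topology: planetary set — G1 40T / G2 25T / G3 90T, arm = carrier (Willis)
ring teeth: 40 + 2·25 = 90
40(ω_sun−ω_arm) = −90(ω_ring−ω_arm),  ω_ring = 0, ω_sun = 1
40(1−ω_arm) = −90(0−ω_arm)  ⇒  130·ω_arm = 40  ⇒  ω_arm = 4/13
ω_out/ω_in = 4/13

4/13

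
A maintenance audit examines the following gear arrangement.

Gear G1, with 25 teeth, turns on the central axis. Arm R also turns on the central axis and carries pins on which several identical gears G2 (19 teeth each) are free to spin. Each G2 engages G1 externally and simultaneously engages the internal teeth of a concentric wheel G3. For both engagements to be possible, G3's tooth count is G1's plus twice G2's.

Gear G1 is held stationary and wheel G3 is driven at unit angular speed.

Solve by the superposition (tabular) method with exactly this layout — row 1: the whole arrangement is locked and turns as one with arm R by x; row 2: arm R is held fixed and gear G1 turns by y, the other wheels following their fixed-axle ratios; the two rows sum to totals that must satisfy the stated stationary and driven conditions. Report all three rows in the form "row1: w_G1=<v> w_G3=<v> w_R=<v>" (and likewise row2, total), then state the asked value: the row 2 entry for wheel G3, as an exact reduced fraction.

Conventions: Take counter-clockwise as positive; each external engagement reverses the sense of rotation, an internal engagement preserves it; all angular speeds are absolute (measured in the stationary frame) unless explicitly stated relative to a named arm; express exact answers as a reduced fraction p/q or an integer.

planetary set (25T centre, 19T on arm, 63T internal) — Willis relation
row 1 (train locked, turned with arm): all members turn x
superposition row 2 [arm held]: sun y, ring −(25/63)·y, arm 0
boundary: total ω_sun = x + y = 0 and total ω_ring = x − (25/63)·y = 1  ⇒  y = -63/88, x = 63/88
row 2 ring = −(25/63)·(-63/88) = 25/88
totals (row 1 + row 2): sun 63/88 + (-63/88) = 0, ring 63/88 + 25/88 = 1, arm 63/88 + 0 = 63/88
asked cell (row2, ring) = 25/88

row1: w_G1=63/88 w_G3=63/88 w_R=63/88
row2: w_G1=-63/88 w_G3=25/88 w_R=0
total: w_G1=0 w_G3=1 w_R=63/88
asked value: 25/88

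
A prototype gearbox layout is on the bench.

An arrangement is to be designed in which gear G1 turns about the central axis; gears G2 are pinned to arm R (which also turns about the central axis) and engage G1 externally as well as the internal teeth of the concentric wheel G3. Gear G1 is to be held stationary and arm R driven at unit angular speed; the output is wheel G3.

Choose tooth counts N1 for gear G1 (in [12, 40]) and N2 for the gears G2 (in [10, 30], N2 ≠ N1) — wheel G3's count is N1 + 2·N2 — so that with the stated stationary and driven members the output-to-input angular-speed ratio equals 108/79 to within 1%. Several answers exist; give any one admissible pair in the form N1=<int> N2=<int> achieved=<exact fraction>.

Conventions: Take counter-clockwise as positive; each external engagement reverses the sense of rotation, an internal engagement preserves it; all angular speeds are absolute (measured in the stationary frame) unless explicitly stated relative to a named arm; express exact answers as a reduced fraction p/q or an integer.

N1=29 N2=25 achieved=108/79

planetary set to be sized for 108/79 (Willis relation)
Willis with ω_sun = 0: ω_ring/ω_arm = (N1+N3)/N3; set equal to 108/79  ⇒  N3/N1 = 1/(108/79 − 1) = 79/29
N3 = N1 + 2·N2  ⇒  N2/N1 = (N3/N1 − 1)/2 = (79/29 − 1)/2 = 25/29
smallest multiple with N1 ≥ 12 and N2 ≥ 10: k = 1  ⇒  N1 = 1·29 = 29, N2 = 1·25 = 25 (N1 ≤ 40, N2 ≤ 30, N2 ≠ N1 ✓), N3 = 29 + 2·25 = 79
check: (N1+N3)/N3 with N1 = 29, N3 = 79 gives 108/79; |achieved − target| = 0 ≤ 27/1975 ✓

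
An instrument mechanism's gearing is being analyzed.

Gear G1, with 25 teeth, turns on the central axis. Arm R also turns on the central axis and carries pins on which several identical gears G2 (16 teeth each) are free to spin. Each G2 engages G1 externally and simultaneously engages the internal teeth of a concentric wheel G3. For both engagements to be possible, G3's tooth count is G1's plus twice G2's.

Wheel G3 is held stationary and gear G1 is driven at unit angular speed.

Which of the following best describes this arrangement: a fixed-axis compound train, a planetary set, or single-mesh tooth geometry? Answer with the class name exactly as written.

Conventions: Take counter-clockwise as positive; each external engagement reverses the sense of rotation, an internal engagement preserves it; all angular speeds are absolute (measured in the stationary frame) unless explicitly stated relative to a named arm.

planetary set

planetary set (25T centre, 16T on arm, 57T internal) — Willis relation
classification: planetary set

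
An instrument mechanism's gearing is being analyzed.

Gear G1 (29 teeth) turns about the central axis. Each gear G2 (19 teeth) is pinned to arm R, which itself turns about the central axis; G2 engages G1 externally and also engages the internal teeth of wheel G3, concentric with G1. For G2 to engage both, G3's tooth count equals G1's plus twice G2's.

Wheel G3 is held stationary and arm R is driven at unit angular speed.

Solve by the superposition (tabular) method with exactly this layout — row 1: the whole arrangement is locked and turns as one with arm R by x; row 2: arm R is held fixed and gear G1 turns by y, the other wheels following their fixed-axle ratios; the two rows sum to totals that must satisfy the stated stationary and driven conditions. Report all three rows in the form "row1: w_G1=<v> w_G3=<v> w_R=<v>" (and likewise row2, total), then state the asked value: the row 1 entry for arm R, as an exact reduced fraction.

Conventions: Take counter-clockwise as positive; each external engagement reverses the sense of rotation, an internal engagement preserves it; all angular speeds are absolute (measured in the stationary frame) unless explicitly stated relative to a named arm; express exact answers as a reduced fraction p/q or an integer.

recognized (axles ride arm R): planetary set, 29/19/67 teeth
row 1 — lock + rotate with arm: ω_sun = ω_ring = ω_arm = x
row 2: sun turns y, ring = −(29/67)·y, arm 0
boundary: total ω_ring = x − (29/67)·y = 0 and total ω_arm = x = 1  ⇒  y = 67/29, x = 1
row 2 ring = −(29/67)·67/29 = -1
totals (row 1 + row 2): sun 1 + 67/29 = 96/29, ring 1 + (-1) = 0, arm 1 + 0 = 1
asked cell (row1, arm) = 1

row1: w_G1=1 w_G3=1 w_R=1
row2: w_G1=67/29 w_G3=-1 w_R=0
total: w_G1=96/29 w_G3=0 w_R=1
asked value: 1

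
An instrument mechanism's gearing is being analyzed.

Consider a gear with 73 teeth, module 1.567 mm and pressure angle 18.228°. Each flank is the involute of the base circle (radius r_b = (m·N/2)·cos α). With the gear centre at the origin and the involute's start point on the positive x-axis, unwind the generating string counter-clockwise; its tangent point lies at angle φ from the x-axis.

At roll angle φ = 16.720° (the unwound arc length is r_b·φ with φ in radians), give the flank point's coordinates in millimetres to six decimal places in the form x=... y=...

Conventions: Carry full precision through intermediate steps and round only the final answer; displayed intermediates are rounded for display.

topology: single-mesh involute geometry — m = 1.567, N = 73
pitch radius r_p = m·N/2 = 1.567·73/2 = 57.195500
base radius r_b = r_p·cos α = 57.195500·cos 18.228° = 54.325390
roll angle φ = 16.720° = 0.29181905 rad
x = r_b·(cos φ + φ·sin φ) = 56.589507
y = r_b·(sin φ − φ·cos φ) = 0.446190

x=56.589507 y=0.446190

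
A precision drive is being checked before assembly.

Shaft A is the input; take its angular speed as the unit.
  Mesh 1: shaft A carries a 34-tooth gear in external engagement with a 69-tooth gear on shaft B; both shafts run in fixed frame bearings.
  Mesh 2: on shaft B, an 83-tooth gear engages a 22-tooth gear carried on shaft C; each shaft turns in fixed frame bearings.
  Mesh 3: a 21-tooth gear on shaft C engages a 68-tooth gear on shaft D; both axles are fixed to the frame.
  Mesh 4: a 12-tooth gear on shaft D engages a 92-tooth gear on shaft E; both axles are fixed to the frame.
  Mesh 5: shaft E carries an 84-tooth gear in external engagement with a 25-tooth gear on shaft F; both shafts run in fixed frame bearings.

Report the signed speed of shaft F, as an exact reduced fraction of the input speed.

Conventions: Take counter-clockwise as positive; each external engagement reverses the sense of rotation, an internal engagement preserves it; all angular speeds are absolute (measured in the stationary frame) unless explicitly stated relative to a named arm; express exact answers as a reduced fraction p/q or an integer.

-36603/145475

5-mesh fixed-axis compound train (all bearings frame-fixed)
mesh 1 [34T→69T]: |ω|/ω_in = 1×34/69 = 34/69, sense flips to −
mesh 2 [83T→22T]: |ω|/ω_in = (34/69)×83/22 = 1411/759, sense flips to +
mesh 3 [21T→68T]: |ω|/ω_in = (1411/759)×21/68 = 581/1012, sense flips to −
mesh 4 [12T→92T]: |ω|/ω_in = (581/1012)×12/92 = 1743/23276, sense flips to +
mesh 5 [84T→25T]: |ω|/ω_in = (1743/23276)×84/25 = 36603/145475, sense flips to −
signed output speed (× input speed) = -36603/145475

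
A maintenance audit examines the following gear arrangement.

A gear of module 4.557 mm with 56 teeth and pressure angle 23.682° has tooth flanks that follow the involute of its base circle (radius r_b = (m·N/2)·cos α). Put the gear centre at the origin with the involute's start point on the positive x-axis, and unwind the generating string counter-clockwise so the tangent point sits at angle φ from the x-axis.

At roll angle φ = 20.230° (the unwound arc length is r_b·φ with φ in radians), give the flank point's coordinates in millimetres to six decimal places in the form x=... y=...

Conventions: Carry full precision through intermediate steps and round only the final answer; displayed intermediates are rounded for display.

recognized (one wheel, involute flank): single-mesh tooth geometry, m = 4.557, N = 56
pitch radius r_p = m·N/2 = 4.557·56/2 = 127.596000
base radius r_b = r_p·cos α = 127.596000·cos 23.682° = 116.850991
roll angle φ = 20.230° = 0.35308011 rad
x = r_b·(cos φ + φ·sin φ) = 123.909200
y = r_b·(sin φ − φ·cos φ) = 1.693195

x=123.909200 y=1.693195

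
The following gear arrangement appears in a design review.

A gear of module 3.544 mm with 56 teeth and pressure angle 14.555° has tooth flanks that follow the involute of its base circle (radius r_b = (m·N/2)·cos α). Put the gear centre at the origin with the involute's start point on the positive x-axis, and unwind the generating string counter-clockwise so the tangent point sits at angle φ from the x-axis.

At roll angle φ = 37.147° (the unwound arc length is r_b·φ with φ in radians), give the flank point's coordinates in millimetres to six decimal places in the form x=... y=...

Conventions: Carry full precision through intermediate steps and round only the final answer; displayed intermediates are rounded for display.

single-mesh involute tooth geometry (56T wheel at module 3.544)
pitch radius r_p = m·N/2 = 3.544·56/2 = 99.232000
base radius r_b = r_p·cos α = 99.232000·cos 14.555° = 96.047332
roll angle φ = 37.147° = 0.64833746 rad
x = r_b·(cos φ + φ·sin φ) = 114.161401
y = r_b·(sin φ − φ·cos φ) = 8.363753

x=114.161401 y=8.363753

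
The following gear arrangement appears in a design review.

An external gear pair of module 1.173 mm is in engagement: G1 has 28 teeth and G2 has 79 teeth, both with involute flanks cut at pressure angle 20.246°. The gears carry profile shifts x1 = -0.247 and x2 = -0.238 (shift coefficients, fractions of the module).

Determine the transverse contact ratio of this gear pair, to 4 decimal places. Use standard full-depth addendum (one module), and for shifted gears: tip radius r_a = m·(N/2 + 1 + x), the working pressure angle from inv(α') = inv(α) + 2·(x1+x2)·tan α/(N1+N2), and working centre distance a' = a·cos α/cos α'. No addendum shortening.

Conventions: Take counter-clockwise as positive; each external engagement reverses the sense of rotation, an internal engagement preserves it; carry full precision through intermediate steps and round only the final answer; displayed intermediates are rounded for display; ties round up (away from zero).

1.8482

single-mesh involute tooth geometry (28T engaging 79T at module 1.173)
base radii: r_b1 = 15.407375, r_b2 = 43.470808
tip radii: r_a1 = 17.305269, r_a2 = 47.227326
inv(α') = inv(20.246°) + 2·(-0.247-0.238)·tan α/(28+79) = 0.01213711  ⇒  α' = 18.71617°
a' = a·cos α / cos α' = 62.7555·cos 20.246°/cos 18.71617° = 62.165509
action lengths: √(r_a1²−r_b1²) = 7.879412, √(r_a2²−r_b2²) = 18.458310
base pitch p_b = π·m·cos α = 3.457407
CR = (7.879412 + 18.458310 − 62.165509·sin 18.71617°)/3.457407 = 1.848217
contact ratio ≈ 1.8482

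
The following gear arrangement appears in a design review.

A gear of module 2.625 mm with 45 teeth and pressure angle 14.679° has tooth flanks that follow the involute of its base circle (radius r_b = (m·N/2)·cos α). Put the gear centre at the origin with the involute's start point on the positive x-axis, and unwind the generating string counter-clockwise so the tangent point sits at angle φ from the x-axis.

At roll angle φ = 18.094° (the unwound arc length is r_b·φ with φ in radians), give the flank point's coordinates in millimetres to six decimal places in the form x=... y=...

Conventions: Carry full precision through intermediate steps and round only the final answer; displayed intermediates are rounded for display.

x=59.913112 y=0.593851

class = single-mesh tooth geometry [base-circle involute, m = 2.625, 45T]
pitch radius r_p = m·N/2 = 2.625·45/2 = 59.062500
base radius r_b = r_p·cos α = 59.062500·cos 14.679° = 57.134741
roll angle φ = 18.094° = 0.31579987 rad
x = r_b·(cos φ + φ·sin φ) = 59.913112
y = r_b·(sin φ − φ·cos φ) = 0.593851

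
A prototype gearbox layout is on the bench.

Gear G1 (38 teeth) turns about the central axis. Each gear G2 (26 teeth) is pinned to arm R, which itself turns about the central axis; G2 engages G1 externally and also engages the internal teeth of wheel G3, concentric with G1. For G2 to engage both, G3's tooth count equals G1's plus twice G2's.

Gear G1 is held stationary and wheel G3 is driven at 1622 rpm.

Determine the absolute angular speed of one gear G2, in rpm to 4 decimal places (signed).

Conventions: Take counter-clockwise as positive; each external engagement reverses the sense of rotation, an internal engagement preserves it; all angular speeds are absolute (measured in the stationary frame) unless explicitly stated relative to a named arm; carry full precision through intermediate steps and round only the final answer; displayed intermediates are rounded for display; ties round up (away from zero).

planetary set (38T centre, 26T on arm, 90T internal) — Willis relation
normalise by the input: solve with ω_ring = 1, then scale by 1622 rpm
ring teeth: 38 + 2·26 = 90
38(ω_sun−ω_arm) = −90(ω_ring−ω_arm),  ω_sun = 0, ω_ring = 1
38(0−ω_arm) = −90(1−ω_arm)  ⇒  128·ω_arm = 90  ⇒  ω_arm = 45/64
sun–planet mesh: 38·(0−45/64) = −26·(ω_p−ω_arm)  ⇒  ω_p−ω_arm = 855/832
ω_p = 45/64 + 855/832 = 45/26
scale: ω_p = 45/26 × 1622 rpm = +2807.3077 rpm

+2807.3077 rpm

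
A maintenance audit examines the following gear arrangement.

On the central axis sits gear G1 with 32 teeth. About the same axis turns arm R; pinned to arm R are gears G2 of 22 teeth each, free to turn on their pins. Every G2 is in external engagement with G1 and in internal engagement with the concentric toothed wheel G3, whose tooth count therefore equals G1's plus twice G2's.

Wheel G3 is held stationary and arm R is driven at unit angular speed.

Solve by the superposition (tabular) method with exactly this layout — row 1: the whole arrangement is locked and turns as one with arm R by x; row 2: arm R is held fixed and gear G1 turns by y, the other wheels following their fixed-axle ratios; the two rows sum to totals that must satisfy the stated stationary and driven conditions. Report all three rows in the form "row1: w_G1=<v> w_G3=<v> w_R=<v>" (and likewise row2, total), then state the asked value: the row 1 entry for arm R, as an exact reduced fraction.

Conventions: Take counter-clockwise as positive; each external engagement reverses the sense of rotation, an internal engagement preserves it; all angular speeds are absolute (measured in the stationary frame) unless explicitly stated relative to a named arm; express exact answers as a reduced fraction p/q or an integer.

class = planetary set [G3 = 32+2·22 = 76; Willis about the carrier]
row 1 (train locked, turned with arm): all members turn x
row 2: sun turns y, ring = −(32/76)·y, arm 0
boundary: total ω_ring = x − (32/76)·y = 0 and total ω_arm = x = 1  ⇒  y = 19/8, x = 1
row 2 ring = −(32/76)·19/8 = -1
totals (row 1 + row 2): sun 1 + 19/8 = 27/8, ring 1 + (-1) = 0, arm 1 + 0 = 1
asked cell (row1, arm) = 1

row1: w_G1=1 w_G3=1 w_R=1
row2: w_G1=19/8 w_G3=-1 w_R=0
total: w_G1=27/8 w_G3=0 w_R=1
asked value: 1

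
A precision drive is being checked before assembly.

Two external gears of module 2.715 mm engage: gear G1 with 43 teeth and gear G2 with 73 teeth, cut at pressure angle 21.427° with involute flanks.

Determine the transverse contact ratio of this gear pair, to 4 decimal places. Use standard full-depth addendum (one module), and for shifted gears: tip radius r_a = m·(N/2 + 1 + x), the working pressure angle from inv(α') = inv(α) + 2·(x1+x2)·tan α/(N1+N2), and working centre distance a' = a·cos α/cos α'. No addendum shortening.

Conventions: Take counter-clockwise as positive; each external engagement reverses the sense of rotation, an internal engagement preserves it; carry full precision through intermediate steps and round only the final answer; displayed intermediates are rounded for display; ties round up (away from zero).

class = single-mesh tooth geometry [involute pair 43T × 73T, m = 2.715]
base radii: r_b1 = 54.338013, r_b2 = 92.248254
tip radii: r_a1 = 61.087500, r_a2 = 101.812500
no profile shift: α' = α, a' = a
action lengths: √(r_a1²−r_b1²) = 27.911700, √(r_a2²−r_b2²) = 43.081838
base pitch p_b = π·m·cos α = 7.939902
CR = (27.911700 + 43.081838 − 157.470000·sin 21.42700°)/7.939902 = 1.696155
contact ratio ≈ 1.6962

1.6962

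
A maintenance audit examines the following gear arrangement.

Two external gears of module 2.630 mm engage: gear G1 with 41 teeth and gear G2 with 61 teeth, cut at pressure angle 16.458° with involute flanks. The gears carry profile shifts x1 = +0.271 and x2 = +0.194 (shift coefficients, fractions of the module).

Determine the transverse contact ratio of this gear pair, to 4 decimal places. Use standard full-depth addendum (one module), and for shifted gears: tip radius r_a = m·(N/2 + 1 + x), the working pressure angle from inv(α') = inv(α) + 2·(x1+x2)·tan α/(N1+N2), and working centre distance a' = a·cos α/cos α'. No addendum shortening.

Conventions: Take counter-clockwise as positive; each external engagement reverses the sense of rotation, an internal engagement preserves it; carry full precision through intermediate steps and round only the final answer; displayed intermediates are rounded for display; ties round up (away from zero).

class = single-mesh tooth geometry [involute pair 41T × 61T, m = 2.630]
base radii: r_b1 = 51.705977, r_b2 = 76.928405
tip radii: r_a1 = 57.257730, r_a2 = 83.355220
inv(α') = inv(16.458°) + 2·(+0.271+0.194)·tan α/(41+61) = 0.01086352  ⇒  α' = 18.05577°
a' = a·cos α / cos α' = 134.1300·cos 16.458°/cos 18.05577° = 135.297043
action lengths: √(r_a1²−r_b1²) = 24.595520, √(r_a2²−r_b2²) = 32.095378
base pitch p_b = π·m·cos α = 7.923859
CR = (24.595520 + 32.095378 − 135.297043·sin 18.05577°)/7.923859 = 1.862299
contact ratio ≈ 1.8623

1.8623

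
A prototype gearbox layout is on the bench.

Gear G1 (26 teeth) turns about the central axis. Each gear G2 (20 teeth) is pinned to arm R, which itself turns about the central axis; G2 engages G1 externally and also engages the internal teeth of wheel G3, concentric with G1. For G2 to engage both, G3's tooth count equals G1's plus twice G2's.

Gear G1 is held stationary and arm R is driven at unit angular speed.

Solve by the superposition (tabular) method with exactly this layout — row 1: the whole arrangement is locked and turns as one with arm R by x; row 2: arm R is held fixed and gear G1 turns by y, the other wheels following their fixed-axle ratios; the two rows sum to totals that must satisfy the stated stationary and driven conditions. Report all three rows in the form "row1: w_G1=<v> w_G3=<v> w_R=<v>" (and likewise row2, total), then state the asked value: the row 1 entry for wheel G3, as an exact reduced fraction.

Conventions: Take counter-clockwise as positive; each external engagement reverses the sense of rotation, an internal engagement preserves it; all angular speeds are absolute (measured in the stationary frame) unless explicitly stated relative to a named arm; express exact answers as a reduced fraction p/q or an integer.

row1: w_G1=1 w_G3=1 w_R=1
row2: w_G1=-1 w_G3=13/33 w_R=0
total: w_G1=0 w_G3=46/33 w_R=1
asked value: 1

recognized (axles ride arm R): planetary set, 26/20/66 teeth
row 1 (train locked, turned with arm): all members turn x
row 2 (arm held, sun turns y): ω_ring = −(26/66)·y, ω_arm = 0
boundary: total ω_sun = x + y = 0 and total ω_arm = x = 1  ⇒  y = -1, x = 1
row 2 ring = −(26/66)·(-1) = 13/33
totals (row 1 + row 2): sun 1 + (-1) = 0, ring 1 + 13/33 = 46/33, arm 1 + 0 = 1
asked cell (row1, ring) = 1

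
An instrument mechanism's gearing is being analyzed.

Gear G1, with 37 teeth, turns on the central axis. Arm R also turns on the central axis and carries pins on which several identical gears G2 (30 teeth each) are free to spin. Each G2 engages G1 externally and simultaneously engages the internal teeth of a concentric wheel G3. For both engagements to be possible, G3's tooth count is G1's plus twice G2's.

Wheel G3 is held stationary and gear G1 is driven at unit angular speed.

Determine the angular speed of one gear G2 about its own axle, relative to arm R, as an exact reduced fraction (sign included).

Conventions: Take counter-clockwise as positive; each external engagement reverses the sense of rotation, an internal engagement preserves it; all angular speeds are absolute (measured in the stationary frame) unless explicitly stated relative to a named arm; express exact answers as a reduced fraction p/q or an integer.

-3589/4020

recognized (axles ride arm R): planetary set, 37/30/97 teeth
ring teeth: 37 + 2·30 = 97
37(ω_sun−ω_arm) = −97(ω_ring−ω_arm),  ω_ring = 0, ω_sun = 1
37(1−ω_arm) = −97(0−ω_arm)  ⇒  134·ω_arm = 37  ⇒  ω_arm = 37/134
sun–planet mesh: 37·(1−37/134) = −30·(ω_p−ω_arm)  ⇒  ω_p−ω_arm = -3589/4020
exact speed ratio = -3589/4020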